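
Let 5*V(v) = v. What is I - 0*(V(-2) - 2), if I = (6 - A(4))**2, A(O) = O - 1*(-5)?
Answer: 9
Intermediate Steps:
V(v) = v/5
A(O) = 5 + O (A(O) = O + 5 = 5 + O)
I = 9 (I = (6 - (5 + 4))**2 = (6 - 1*9)**2 = (6 - 9)**2 = (-3)**2 = 9)
I - 0*(V(-2) - 2) = 9 - 0*((1/5)*(-2) - 2) = 9 - 0*(-2/5 - 2) = 9 - 0*(-12)/5 = 9 - 3*0 = 9 + 0 = 9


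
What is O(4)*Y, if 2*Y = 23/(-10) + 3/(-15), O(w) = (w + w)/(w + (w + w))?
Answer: -⅚ ≈ -0.83333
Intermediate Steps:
O(w) = ⅔ (O(w) = (2*w)/(w + 2*w) = (2*w)/((3*w)) = (2*w)*(1/(3*w)) = ⅔)
Y = -5/4 (Y = (23/(-10) + 3/(-15))/2 = (23*(-⅒) + 3*(-1/15))/2 = (-23/10 - ⅕)/2 = (½)*(-5/2) = -5/4 ≈ -1.2500)
O(4)*Y = (⅔)*(-5/4) = -⅚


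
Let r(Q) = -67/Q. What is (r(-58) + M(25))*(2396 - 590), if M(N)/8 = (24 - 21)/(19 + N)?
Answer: 979755/319 ≈ 3071.3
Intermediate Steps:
M(N) = 24/(19 + N) (M(N) = 8*((24 - 21)/(19 + N)) = 8*(3/(19 + N)) = 24/(19 + N))
(r(-58) + M(25))*(2396 - 590) = (-67/(-58) + 24/(19 + 25))*(2396 - 590) = (-67*(-1/58) + 24/44)*1806 = (67/58 + 24*(1/44))*1806 = (67/58 + 6/11)*1806 = (1085/638)*1806 = 979755/319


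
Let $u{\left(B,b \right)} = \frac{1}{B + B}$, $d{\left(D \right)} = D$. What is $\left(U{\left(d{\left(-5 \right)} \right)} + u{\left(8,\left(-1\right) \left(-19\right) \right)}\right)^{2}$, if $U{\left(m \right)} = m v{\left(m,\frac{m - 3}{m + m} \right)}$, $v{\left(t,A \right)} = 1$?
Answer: $\frac{6241}{256} \approx 24.379$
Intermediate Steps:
$u{\left(B,b \right)} = \frac{1}{2 B}$
$U{\left(m \right)} = m$ ($U{\left(m \right)} = m 1 = m$)
$\left(U{\left(d{\left(-5 \right)} \right)} + u{\left(8,\left(-1\right) \left(-19\right) \right)}\right)^{2} = \left(-5 + \frac{1}{2 \cdot 8}\right)^{2} = \left(-5 + \frac{1}{2} \cdot \frac{1}{8}\right)^{2} = \left(-5 + \frac{1}{16}\right)^{2} = \left(- \frac{79}{16}\right)^{2} = \frac{6241}{256}$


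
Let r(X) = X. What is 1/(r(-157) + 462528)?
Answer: 1/462371 ≈ 2.1628e-6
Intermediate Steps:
1/(r(-157) + 462528) = 1/(-157 + 462528) = 1/462371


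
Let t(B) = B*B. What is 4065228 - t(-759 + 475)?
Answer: 3984572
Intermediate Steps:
t(B) = B**2
4065228 - t(-759 + 475) = 4065228 - (-759 + 475)**2 = 4065228 - 1*(-284)**2 = 4065228 - 1*80656 = 4065228 - 80656 = 3984572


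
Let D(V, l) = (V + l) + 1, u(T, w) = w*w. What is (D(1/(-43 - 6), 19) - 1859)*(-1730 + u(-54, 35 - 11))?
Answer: 103989248/49 ≈ 2.1222e+6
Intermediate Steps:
u(T, w) = w**2
D(V, l) = 1 + V + l
(D(1/(-43 - 6), 19) - 1859)*(-1730 + u(-54, 35 - 11)) = ((1 + 1/(-43 - 6) + 19) - 1859)*(-1730 + (35 - 11)**2) = ((1 + 1/(-49) + 19) - 1859)*(-1730 + 24**2) = ((1 - 1/49 + 19) - 1859)*(-1730 + 576) = (979/49 - 1859)*(-1154) = -90112/49*(-1154) = 103989248/49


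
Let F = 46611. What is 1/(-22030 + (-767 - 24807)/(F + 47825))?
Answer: -47218/1040225327 ≈ -4.5392e-5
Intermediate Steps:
1/(-22030 + (-767 - 24807)/(F + 47825)) = 1/(-22030 + (-767 - 24807)/(46611 + 47825)) = 1/(-22030 - 25574/94436) = 1/(-22030 - 25574*1/94436) = 1/(-22030 - 12787/47218) = 1/(-1040225327/47218) = -47218/1040225327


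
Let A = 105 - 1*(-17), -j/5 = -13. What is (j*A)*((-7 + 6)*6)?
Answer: -47580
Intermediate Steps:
j = 65 (j = -5*(-13) = 65)
A = 122 (A = 105 + 17 = 122)
(j*A)*((-7 + 6)*6) = (65*122)*((-7 + 6)*6) = 7930*(-1*6) = 7930*(-6) = -47580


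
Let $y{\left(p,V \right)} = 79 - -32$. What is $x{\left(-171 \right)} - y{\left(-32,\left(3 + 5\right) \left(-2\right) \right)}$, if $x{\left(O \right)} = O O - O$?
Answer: $29301$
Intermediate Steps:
$x{\left(O \right)} = O^{2} - O$
$y{\left(p,V \right)} = 111$ ($y{\left(p,V \right)} = 79 + 32 = 111$)
$x{\left(-171 \right)} - y{\left(-32,\left(3 + 5\right) \left(-2\right) \right)} = - 171 \left(-1 - 171\right) - 111 = \left(-171\right) \left(-172\right) - 111 = 29412 - 111 = 29301$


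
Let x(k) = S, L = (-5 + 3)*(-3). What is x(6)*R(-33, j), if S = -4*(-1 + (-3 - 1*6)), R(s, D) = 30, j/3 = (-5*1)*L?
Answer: 1200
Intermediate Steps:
L = 6 (L = -2*(-3) = 6)
j = -90 (j = 3*(-5*1*6) = 3*(-5*6) = 3*(-30) = -90)
S = 40 (S = -4*(-1 + (-3 - 6)) = -4*(-1 - 9) = -4*(-10) = 40)
x(k) = 40
x(6)*R(-33, j) = 40*30 = 1200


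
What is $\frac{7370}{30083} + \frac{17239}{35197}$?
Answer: $\frac{11611981}{15803453} \approx 0.73477$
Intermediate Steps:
$\frac{7370}{30083} + \frac{17239}{35197} = 7370 \cdot \frac{1}{30083} + 17239 \cdot \frac{1}{35197} = \frac{110}{449} + \frac{17239}{35197} = \frac{11611981}{15803453}$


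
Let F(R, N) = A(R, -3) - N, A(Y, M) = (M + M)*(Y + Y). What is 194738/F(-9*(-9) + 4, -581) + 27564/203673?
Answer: -13216924026/29804149 ≈ -443.46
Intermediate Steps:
A(Y, M) = 4*M*Y (A(Y, M) = (2*M)*(2*Y) = 4*M*Y)
F(R, N) = -N - 12*R (F(R, N) = 4*(-3)*R - N = -12*R - N = -N - 12*R)
194738/F(-9*(-9) + 4, -581) + 27564/203673 = 194738/(-1*(-581) - 12*(-9*(-9) + 4)) + 27564/203673 = 194738/(581 - 12*(81 + 4)) + 27564*(1/203673) = 194738/(581 - 12*85) + 9188/67891 = 194738/(581 - 1020) + 9188/67891 = 194738/(-439) + 9188/67891 = 194738*(-1/439) + 9188/67891 = -194738/439 + 9188/67891 = -13216924026/29804149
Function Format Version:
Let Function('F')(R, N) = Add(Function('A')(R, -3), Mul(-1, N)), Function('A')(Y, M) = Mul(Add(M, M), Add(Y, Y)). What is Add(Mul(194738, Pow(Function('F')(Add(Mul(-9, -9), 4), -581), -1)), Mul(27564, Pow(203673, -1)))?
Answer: Rational(-13216924026, 29804149) ≈ -443.46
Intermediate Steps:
Function('A')(Y, M) = Mul(4, M, Y) (Function('A')(Y, M) = Mul(Mul(2, M), Mul(2, Y)) = Mul(4, M, Y))
Function('F')(R, N) = Add(Mul(-1, N), Mul(-12, R)) (Function('F')(R, N) = Add(Mul(4, -3, R), Mul(-1, N)) = Add(Mul(-12, R), Mul(-1, N)) = Add(Mul(-1, N), Mul(-12, R)))
Add(Mul(194738, Pow(Function('F')(Add(Mul(-9, -9), 4), -581), -1)), Mul(27564, Pow(203673, -1))) = Add(Mul(194738, Pow(Add(Mul(-1, -581), Mul(-12, Add(Mul(-9, -9), 4))), -1)), Mul(27564, Pow(203673, -1))) = Add(Mul(194738, Pow(Add(581, Mul(-12, Add(81, 4))), -1)), Mul(27564, Rational(1, 203673))) = Add(Mul(194738, Pow(Add(581, Mul(-12, 85)), -1)), Rational(9188, 67891)) = Add(Mul(194738, Pow(Add(581, -1020), -1)), Rational(9188, 67891)) = Add(Mul(194738, Pow(-439, -1)), Rational(9188, 67891)) = Add(Mul(194738, Rational(-1, 439)), Rational(9188, 67891)) = Add(Rational(-194738, 439), Rational(9188, 67891)) = Rational(-13216924026, 29804149)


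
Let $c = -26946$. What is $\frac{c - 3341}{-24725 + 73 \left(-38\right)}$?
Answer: $\frac{30287}{27499} \approx 1.1014$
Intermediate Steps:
$\frac{c - 3341}{-24725 + 73 \left(-38\right)} = \frac{-26946 - 3341}{-24725 + 73 \left(-38\right)} = - \frac{30287}{-24725 - 2774} = - \frac{30287}{-27499} = \left(-30287\right) \left(- \frac{1}{27499}\right) = \frac{30287}{27499}$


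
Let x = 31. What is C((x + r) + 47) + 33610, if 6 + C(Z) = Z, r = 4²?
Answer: 33698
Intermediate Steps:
r = 16
C(Z) = -6 + Z
C((x + r) + 47) + 33610 = (-6 + ((31 + 16) + 47)) + 33610 = (-6 + (47 + 47)) + 33610 = (-6 + 94) + 33610 = 88 + 33610 = 33698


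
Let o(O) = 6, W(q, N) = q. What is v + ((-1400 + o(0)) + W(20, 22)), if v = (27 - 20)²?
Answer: -1325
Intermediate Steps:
v = 49 (v = 7² = 49)
v + ((-1400 + o(0)) + W(20, 22)) = 49 + ((-1400 + 6) + 20) = 49 + (-1394 + 20) = 49 - 1374 = -1325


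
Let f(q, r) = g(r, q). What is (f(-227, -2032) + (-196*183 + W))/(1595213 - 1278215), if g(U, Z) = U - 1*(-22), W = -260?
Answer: -19069/158499 ≈ -0.12031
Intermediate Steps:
g(U, Z) = 22 + U (g(U, Z) = U + 22 = 22 + U)
f(q, r) = 22 + r
(f(-227, -2032) + (-196*183 + W))/(1595213 - 1278215) = ((22 - 2032) + (-196*183 - 260))/(1595213 - 1278215) = (-2010 + (-35868 - 260))/316998 = (-2010 - 36128)*(1/316998) = -38138*1/316998 = -19069/158499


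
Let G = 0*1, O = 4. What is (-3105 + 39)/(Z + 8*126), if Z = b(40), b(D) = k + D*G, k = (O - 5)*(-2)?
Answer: -1533/505 ≈ -3.0356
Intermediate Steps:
k = 2 (k = (4 - 5)*(-2) = -1*(-2) = 2)
G = 0
b(D) = 2 (b(D) = 2 + D*0 = 2 + 0 = 2)
Z = 2
(-3105 + 39)/(Z + 8*126) = (-3105 + 39)/(2 + 8*126) = -3066/(2 + 1008) = -3066/1010 = -3066*1/1010 = -1533/505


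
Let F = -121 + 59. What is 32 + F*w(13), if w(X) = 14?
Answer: -836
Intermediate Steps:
F = -62
32 + F*w(13) = 32 - 62*14 = 32 - 868 = -836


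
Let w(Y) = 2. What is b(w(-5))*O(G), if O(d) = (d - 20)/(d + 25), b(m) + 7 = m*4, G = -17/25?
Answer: -517/608 ≈ -0.85033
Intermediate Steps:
G = -17/25 (G = -17*1/25 = -17/25 ≈ -0.68000)
b(m) = -7 + 4*m (b(m) = -7 + m*4 = -7 + 4*m)
O(d) = (-20 + d)/(25 + d)
b(w(-5))*O(G) = (-7 + 4*2)*((-20 - 17/25)/(25 - 17/25)) = (-7 + 8)*(-517/25/(608/25)) = 1*((25/608)*(-517/25)) = 1*(-517/608) = -517/608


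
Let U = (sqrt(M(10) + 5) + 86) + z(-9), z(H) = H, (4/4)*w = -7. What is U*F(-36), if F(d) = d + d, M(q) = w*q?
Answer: -5544 - 72*I*sqrt(65) ≈ -5544.0 - 580.48*I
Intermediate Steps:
w = -7
M(q) = -7*q
F(d) = 2*d
U = 77 + I*sqrt(65) (U = (sqrt(-7*10 + 5) + 86) - 9 = (sqrt(-70 + 5) + 86) - 9 = (sqrt(-65) + 86) - 9 = (I*sqrt(65) + 86) - 9 = (86 + I*sqrt(65)) - 9 = 77 + I*sqrt(65) ≈ 77.0 + 8.0623*I)
U*F(-36) = (77 + I*sqrt(65))*(2*(-36)) = (77 + I*sqrt(65))*(-72) = -5544 - 72*I*sqrt(65)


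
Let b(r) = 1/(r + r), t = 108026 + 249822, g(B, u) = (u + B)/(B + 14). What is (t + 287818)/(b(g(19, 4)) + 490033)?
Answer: 29700636/22541551 ≈ 1.3176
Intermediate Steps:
g(B, u) = (B + u)/(14 + B)
t = 357848
b(r) = 1/(2*r)
(t + 287818)/(b(g(19, 4)) + 490033) = (357848 + 287818)/(1/(2*(((19 + 4)/(14 + 19)))) + 490033) = 645666/(1/(2*((23/33))) + 490033) = 645666/(1/(2*(((1/33)*23))) + 490033) = 645666/(1/(2*(23/33)) + 490033) = 645666/((1/2)*(33/23) + 490033) = 645666/(33/46 + 490033) = 645666/(22541551/46) = 645666*(46/22541551) = 29700636/22541551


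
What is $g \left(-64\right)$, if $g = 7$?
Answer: $-448$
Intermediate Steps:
$g \left(-64\right) = 7 \left(-64\right) = -448$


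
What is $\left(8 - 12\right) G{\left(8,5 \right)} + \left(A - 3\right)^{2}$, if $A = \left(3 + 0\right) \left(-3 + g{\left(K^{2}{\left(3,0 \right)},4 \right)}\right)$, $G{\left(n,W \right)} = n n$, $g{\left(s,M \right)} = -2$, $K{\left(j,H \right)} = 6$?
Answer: $68$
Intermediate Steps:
$G{\left(n,W \right)} = n^{2}$
$A = -15$ ($A = \left(3 + 0\right) \left(-3 - 2\right) = 3 \left(-5\right) = -15$)
$\left(8 - 12\right) G{\left(8,5 \right)} + \left(A - 3\right)^{2} = \left(8 - 12\right) 8^{2} + \left(-15 - 3\right)^{2} = \left(-4\right) 64 + \left(-18\right)^{2} = -256 + 324 = 68$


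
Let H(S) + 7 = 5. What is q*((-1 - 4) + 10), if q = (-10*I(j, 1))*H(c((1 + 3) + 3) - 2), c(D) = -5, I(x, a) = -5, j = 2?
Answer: -500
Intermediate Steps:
H(S) = -2 (H(S) = -7 + 5 = -2)
q = -100 (q = -10*(-5)*(-2) = 50*(-2) = -100)
q*((-1 - 4) + 10) = -100*((-1 - 4) + 10) = -100*(-5 + 10) = -100*5 = -500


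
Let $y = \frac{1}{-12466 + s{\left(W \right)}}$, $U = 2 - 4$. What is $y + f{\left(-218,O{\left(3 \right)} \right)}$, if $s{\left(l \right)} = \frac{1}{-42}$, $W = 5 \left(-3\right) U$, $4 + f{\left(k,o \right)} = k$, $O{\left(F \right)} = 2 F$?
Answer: $- \frac{116233248}{523573} \approx -222.0$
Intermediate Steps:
$U = -2$ ($U = 2 - 4 = -2$)
$f{\left(k,o \right)} = -4 + k$
$W = 30$ ($W = 5 \left(-3\right) \left(-2\right) = \left(-15\right) \left(-2\right) = 30$)
$s{\left(l \right)} = - \frac{1}{42}$
$y = - \frac{42}{523573}$ ($y = \frac{1}{-12466 - \frac{1}{42}} = \frac{1}{- \frac{523573}{42}} = - \frac{42}{523573} \approx -8.0218 \cdot 10^{-5}$)
$y + f{\left(-218,O{\left(3 \right)} \right)} = - \frac{42}{523573} - 222 = - \frac{116233248}{523573}$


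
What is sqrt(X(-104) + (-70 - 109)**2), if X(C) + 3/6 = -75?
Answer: sqrt(127862)/2 ≈ 178.79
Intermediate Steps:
X(C) = -151/2 (X(C) = -1/2 - 75 = -151/2)
sqrt(X(-104) + (-70 - 109)**2) = sqrt(-151/2 + (-70 - 109)**2) = sqrt(-151/2 + (-179)**2) = sqrt(-151/2 + 32041) = sqrt(63931/2) = sqrt(127862)/2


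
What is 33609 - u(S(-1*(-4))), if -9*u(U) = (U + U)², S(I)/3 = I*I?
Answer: 34633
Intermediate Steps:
S(I) = 3*I² (S(I) = 3*(I*I) = 3*I²)
u(U) = -4*U²/9 (u(U) = -(U + U)²/9 = -4*U²/9)
33609 - u(S(-1*(-4))) = 33609 - (-4)*(3*(-1*(-4))²)²/9 = 33609 - (-4)*(3*4²)²/9 = 33609 - (-4)*(3*16)²/9 = 33609 - (-4)*48²/9 = 33609 - (-4)*2304/9 = 33609 - 1*(-1024) = 33609 + 1024 = 34633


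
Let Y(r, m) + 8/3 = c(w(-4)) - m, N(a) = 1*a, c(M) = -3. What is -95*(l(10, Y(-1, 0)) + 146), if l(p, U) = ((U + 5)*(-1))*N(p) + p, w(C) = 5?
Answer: -46360/3 ≈ -15453.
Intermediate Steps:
N(a) = a
Y(r, m) = -17/3 - m (Y(r, m) = -8/3 + (-3 - m) = -17/3 - m)
l(p, U) = p + p*(-5 - U) (l(p, U) = ((U + 5)*(-1))*p + p = ((5 + U)*(-1))*p + p = (-5 - U)*p + p = p*(-5 - U) + p = p + p*(-5 - U))
-95*(l(10, Y(-1, 0)) + 146) = -95*(10*(-4 - (-17/3 - 1*0)) + 146) = -95*(10*(-4 - (-17/3 + 0)) + 146) = -95*(10*(-4 - 1*(-17/3)) + 146) = -95*(10*(-4 + 17/3) + 146) = -95*(10*(5/3) + 146) = -95*(50/3 + 146) = -95*488/3 = -46360/3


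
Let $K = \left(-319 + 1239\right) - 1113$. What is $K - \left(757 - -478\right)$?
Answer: $-1428$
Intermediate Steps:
$K = -193$ ($K = 920 - 1113 = -193$)
$K - \left(757 - -478\right) = -193 - \left(757 - -478\right) = -193 - \left(757 + 478\right) = -193 - 1235 = -1428$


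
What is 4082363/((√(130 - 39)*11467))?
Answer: 4082363*√91/1043497 ≈ 37.320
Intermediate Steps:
4082363/((√(130 - 39)*11467)) = 4082363/((√91*11467)) = 4082363/((11467*√91)) = 4082363*(√91/1043497) = 4082363*√91/1043497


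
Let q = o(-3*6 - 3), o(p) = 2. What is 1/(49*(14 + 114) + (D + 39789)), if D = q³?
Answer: 1/46069 ≈ 2.1707e-5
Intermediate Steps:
q = 2
D = 8 (D = 2³ = 8)
1/(49*(14 + 114) + (D + 39789)) = 1/(49*(14 + 114) + (8 + 39789)) = 1/(49*128 + 39797) = 1/(6272 + 39797) = 1/46069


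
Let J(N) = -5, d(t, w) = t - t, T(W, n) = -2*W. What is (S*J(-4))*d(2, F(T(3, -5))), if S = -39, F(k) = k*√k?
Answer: 0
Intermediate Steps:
F(k) = k^(3/2)
d(t, w) = 0
(S*J(-4))*d(2, F(T(3, -5))) = -39*(-5)*0 = 195*0 = 0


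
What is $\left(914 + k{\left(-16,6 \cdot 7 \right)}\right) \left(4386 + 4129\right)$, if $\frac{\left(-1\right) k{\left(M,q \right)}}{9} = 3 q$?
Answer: $-1873300$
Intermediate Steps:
$k{\left(M,q \right)} = - 27 q$ ($k{\left(M,q \right)} = - 9 \cdot 3 q = - 27 q$)
$\left(914 + k{\left(-16,6 \cdot 7 \right)}\right) \left(4386 + 4129\right) = \left(914 - 27 \cdot 6 \cdot 7\right) \left(4386 + 4129\right) = \left(914 - 1134\right) 8515 = \left(-220\right) 8515 = -1873300$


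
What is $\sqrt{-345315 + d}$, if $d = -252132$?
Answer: $3 i \sqrt{66383} \approx 772.95 i$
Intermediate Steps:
$\sqrt{-345315 + d} = \sqrt{-345315 - 252132} = \sqrt{-597447} = 3 i \sqrt{66383}$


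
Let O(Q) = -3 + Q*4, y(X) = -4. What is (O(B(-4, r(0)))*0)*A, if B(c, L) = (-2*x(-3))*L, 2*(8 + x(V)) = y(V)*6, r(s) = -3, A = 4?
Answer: 0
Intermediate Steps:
x(V) = -20 (x(V) = -8 + (-4*6)/2 = -8 + (½)*(-24) = -8 - 12 = -20)
B(c, L) = 40*L (B(c, L) = (-2*(-20))*L = 40*L)
O(Q) = -3 + 4*Q
(O(B(-4, r(0)))*0)*A = ((-3 + 4*(40*(-3)))*0)*4 = ((-3 + 4*(-120))*0)*4 = ((-3 - 480)*0)*4 = -483*0*4 = 0*4 = 0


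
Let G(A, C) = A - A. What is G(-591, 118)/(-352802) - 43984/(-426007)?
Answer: 43984/426007 ≈ 0.10325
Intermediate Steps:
G(A, C) = 0
G(-591, 118)/(-352802) - 43984/(-426007) = 0/(-352802) - 43984/(-426007) = 0*(-1/352802) - 43984*(-1/426007) = 0 + 43984/426007 = 43984/426007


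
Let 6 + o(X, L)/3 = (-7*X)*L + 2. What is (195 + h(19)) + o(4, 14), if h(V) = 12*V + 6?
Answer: -759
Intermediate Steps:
h(V) = 6 + 12*V
o(X, L) = -12 - 21*L*X (o(X, L) = -18 + 3*((-7*X)*L + 2) = -18 + 3*(-7*L*X + 2) = -18 + 3*(2 - 7*L*X) = -18 + (6 - 21*L*X) = -12 - 21*L*X)
(195 + h(19)) + o(4, 14) = (195 + (6 + 12*19)) + (-12 - 21*14*4) = (195 + (6 + 228)) + (-12 - 1176) = (195 + 234) - 1188 = 429 - 1188 = -759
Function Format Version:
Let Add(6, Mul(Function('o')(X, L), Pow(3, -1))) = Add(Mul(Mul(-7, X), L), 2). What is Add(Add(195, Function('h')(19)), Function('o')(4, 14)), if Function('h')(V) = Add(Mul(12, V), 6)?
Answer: -759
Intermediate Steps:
Function('h')(V) = Add(6, Mul(12, V))
Function('o')(X, L) = Add(-12, Mul(-21, L, X)) (Function('o')(X, L) = Add(-18, Mul(3, Add(Mul(Mul(-7, X), L), 2))) = Add(-18, Mul(3, Add(Mul(-7, L, X), 2))) = Add(-18, Mul(3, Add(2, Mul(-7, L, X)))) = Add(-18, Add(6, Mul(-21, L, X))) = Add(-12, Mul(-21, L, X)))
Add(Add(195, Function('h')(19)), Function('o')(4, 14)) = Add(Add(195, Add(6, Mul(12, 19))), Add(-12, Mul(-21, 14, 4))) = Add(Add(195, Add(6, 228)), Add(-12, -1176)) = Add(Add(195, 234), -1188) = Add(429, -1188) = -759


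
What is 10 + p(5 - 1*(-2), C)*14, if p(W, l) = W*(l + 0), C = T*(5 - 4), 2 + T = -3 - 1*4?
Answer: -872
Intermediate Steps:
T = -9 (T = -2 + (-3 - 1*4) = -2 + (-3 - 4) = -2 - 7 = -9)
C = -9 (C = -9*(5 - 4) = -9*1 = -9)
p(W, l) = W*l
10 + p(5 - 1*(-2), C)*14 = 10 + ((5 - 1*(-2))*(-9))*14 = 10 + ((5 + 2)*(-9))*14 = 10 + (7*(-9))*14 = 10 - 63*14 = 10 - 882 = -872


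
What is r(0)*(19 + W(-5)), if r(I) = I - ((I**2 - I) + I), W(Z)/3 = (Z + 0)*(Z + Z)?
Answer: 0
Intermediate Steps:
W(Z) = 6*Z**2 (W(Z) = 3*((Z + 0)*(Z + Z)) = 3*(Z*(2*Z)) = 3*(2*Z**2) = 6*Z**2)
r(I) = I - I**2
r(0)*(19 + W(-5)) = (0*(1 - 1*0))*(19 + 6*(-5)**2) = (0*(1 + 0))*(19 + 6*25) = (0*1)*(19 + 150) = 0*169 = 0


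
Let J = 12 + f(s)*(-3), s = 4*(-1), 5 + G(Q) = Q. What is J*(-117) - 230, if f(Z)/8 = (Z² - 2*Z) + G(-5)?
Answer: 37678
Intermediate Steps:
G(Q) = -5 + Q
s = -4
f(Z) = -80 - 16*Z + 8*Z² (f(Z) = 8*((Z² - 2*Z) + (-5 - 5)) = 8*((Z² - 2*Z) - 10) = 8*(-10 + Z² - 2*Z) = -80 - 16*Z + 8*Z²)
J = -324 (J = 12 + (-80 - 16*(-4) + 8*(-4)²)*(-3) = 12 + (-80 + 64 + 8*16)*(-3) = 12 + (-80 + 64 + 128)*(-3) = 12 + 112*(-3) = 12 - 336 = -324)
J*(-117) - 230 = -324*(-117) - 230 = 37908 - 230 = 37678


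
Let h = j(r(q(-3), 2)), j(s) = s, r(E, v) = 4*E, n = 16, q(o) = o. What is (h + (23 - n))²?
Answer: 25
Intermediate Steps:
h = -12 (h = 4*(-3) = -12)
(h + (23 - n))² = (-12 + (23 - 1*16))² = (-12 + (23 - 16))² = (-12 + 7)² = (-5)² = 25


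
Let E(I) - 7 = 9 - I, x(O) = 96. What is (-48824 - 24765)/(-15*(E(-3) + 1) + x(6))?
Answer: 73589/204 ≈ 360.73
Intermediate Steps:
E(I) = 16 - I (E(I) = 7 + (9 - I) = 16 - I)
(-48824 - 24765)/(-15*(E(-3) + 1) + x(6)) = (-48824 - 24765)/(-15*((16 - 1*(-3)) + 1) + 96) = -73589/(-15*((16 + 3) + 1) + 96) = -73589/(-15*(19 + 1) + 96) = -73589/(-15*20 + 96) = -73589/(-300 + 96) = -73589/(-204) = -73589*(-1/204) = 73589/204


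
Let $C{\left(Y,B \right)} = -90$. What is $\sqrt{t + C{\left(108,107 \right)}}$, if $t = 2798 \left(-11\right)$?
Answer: $2 i \sqrt{7717} \approx 175.69 i$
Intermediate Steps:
$t = -30778$
$\sqrt{t + C{\left(108,107 \right)}} = \sqrt{-30778 - 90} = \sqrt{-30868} = 2 i \sqrt{7717}$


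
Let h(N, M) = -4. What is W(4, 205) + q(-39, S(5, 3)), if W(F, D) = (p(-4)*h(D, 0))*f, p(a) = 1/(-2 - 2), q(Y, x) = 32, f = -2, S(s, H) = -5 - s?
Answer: 30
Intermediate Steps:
p(a) = -¼ (p(a) = 1/(-4) = -¼)
W(F, D) = -2 (W(F, D) = -¼*(-4)*(-2) = 1*(-2) = -2)
W(4, 205) + q(-39, S(5, 3)) = -2 + 32 = 30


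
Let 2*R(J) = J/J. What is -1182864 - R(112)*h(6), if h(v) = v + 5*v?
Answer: -1182882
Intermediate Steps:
h(v) = 6*v
R(J) = 1/2 (R(J) = (J/J)/2 = (1/2)*1 = 1/2)
-1182864 - R(112)*h(6) = -1182864 - 6*6/2 = -1182864 - 36/2 = -1182864 - 1*18 = -1182864 - 18 = -1182882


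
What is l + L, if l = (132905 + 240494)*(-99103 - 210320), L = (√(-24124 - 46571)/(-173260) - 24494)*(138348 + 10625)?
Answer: -119187183439 - 446919*I*√7855/173260 ≈ -1.1919e+11 - 228.61*I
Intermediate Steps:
L = -3648944662 - 446919*I*√7855/173260 (L = (√(-70695)*(-1/173260) - 24494)*148973 = ((3*I*√7855)*(-1/173260) - 24494)*148973 = (-3*I*√7855/173260 - 24494)*148973 = (-24494 - 3*I*√7855/173260)*148973 = -3648944662 - 446919*I*√7855/173260 ≈ -3.6489e+9 - 228.61*I)
l = -115538238777 (l = 373399*(-309423) = -115538238777)
l + L = -115538238777 + (-3648944662 - 446919*I*√7855/173260) = -119187183439 - 446919*I*√7855/173260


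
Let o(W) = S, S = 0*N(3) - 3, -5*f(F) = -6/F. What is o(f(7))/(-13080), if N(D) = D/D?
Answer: 1/4360 ≈ 0.00022936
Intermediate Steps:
f(F) = 6/(5*F) (f(F) = -(-6)/(5*F) = 6/(5*F))
N(D) = 1
S = -3 (S = 0*1 - 3 = 0 - 3 = -3)
o(W) = -3
o(f(7))/(-13080) = -3/(-13080) = -3*(-1/13080) = 1/4360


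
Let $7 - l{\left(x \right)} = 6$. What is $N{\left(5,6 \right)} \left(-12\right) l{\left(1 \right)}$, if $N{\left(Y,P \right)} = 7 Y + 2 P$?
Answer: $-564$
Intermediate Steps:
$N{\left(Y,P \right)} = 2 P + 7 Y$
$l{\left(x \right)} = 1$ ($l{\left(x \right)} = 7 - 6 = 1$)
$N{\left(5,6 \right)} \left(-12\right) l{\left(1 \right)} = \left(2 \cdot 6 + 7 \cdot 5\right) \left(-12\right) 1 = \left(12 + 35\right) \left(-12\right) 1 = 47 \left(-12\right) 1 = \left(-564\right) 1 = -564$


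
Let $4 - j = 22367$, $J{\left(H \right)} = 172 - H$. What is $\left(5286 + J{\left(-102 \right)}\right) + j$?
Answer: $-16803$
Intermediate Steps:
$j = -22363$ ($j = 4 - 22367 = -22363$)
$\left(5286 + J{\left(-102 \right)}\right) + j = \left(5286 + \left(172 - -102\right)\right) - 22363 = \left(5286 + \left(172 + 102\right)\right) - 22363 = \left(5286 + 274\right) - 22363 = 5560 - 22363 = -16803$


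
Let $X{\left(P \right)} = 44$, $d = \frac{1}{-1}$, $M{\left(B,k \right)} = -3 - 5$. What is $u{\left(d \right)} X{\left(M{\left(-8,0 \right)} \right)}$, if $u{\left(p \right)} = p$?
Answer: $-44$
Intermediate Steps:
$M{\left(B,k \right)} = -8$
$d = -1$
$u{\left(d \right)} X{\left(M{\left(-8,0 \right)} \right)} = \left(-1\right) 44 = -44$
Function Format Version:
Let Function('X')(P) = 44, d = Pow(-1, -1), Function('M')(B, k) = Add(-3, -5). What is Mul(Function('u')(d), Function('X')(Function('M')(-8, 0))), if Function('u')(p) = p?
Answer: -44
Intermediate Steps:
Function('M')(B, k) = -8
d = -1
Mul(Function('u')(d), Function('X')(Function('M')(-8, 0))) = Mul(-1, 44) = -44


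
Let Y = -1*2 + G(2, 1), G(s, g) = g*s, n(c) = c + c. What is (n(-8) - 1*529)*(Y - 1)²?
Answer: -545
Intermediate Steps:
n(c) = 2*c
Y = 0 (Y = -1*2 + 1*2 = -2 + 2 = 0)
(n(-8) - 1*529)*(Y - 1)² = (2*(-8) - 1*529)*(0 - 1)² = (-16 - 529)*(-1)² = -545*1 = -545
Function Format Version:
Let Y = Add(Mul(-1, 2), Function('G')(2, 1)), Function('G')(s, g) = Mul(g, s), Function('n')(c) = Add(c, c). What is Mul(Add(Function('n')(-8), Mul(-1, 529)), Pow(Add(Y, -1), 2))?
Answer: -545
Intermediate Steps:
Function('n')(c) = Mul(2, c)
Y = 0 (Y = Add(Mul(-1, 2), Mul(1, 2)) = Add(-2, 2) = 0)
Mul(Add(Function('n')(-8), Mul(-1, 529)), Pow(Add(Y, -1), 2)) = Mul(Add(Mul(2, -8), Mul(-1, 529)), Pow(Add(0, -1), 2)) = Mul(Add(-16, -529), Pow(-1, 2)) = Mul(-545, 1) = -545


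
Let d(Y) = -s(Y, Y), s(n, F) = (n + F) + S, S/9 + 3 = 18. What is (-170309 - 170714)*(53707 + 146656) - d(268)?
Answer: -68328390678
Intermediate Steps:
S = 135 (S = -27 + 9*18 = -27 + 162 = 135)
s(n, F) = 135 + F + n (s(n, F) = (n + F) + 135 = (F + n) + 135 = 135 + F + n)
d(Y) = -135 - 2*Y (d(Y) = -(135 + Y + Y) = -(135 + 2*Y) = -135 - 2*Y)
(-170309 - 170714)*(53707 + 146656) - d(268) = (-170309 - 170714)*(53707 + 146656) - (-135 - 2*268) = -341023*200363 - (-135 - 536) = -68328391349 - 1*(-671) = -68328391349 + 671 = -68328390678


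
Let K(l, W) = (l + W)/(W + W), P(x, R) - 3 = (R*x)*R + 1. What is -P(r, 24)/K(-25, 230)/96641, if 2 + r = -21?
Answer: 1218448/3962281 ≈ 0.30751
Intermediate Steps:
r = -23 (r = -2 - 21 = -23)
P(x, R) = 4 + x*R² (P(x, R) = 3 + ((R*x)*R + 1) = 3 + (x*R² + 1) = 3 + (1 + x*R²) = 4 + x*R²)
K(l, W) = (W + l)/(2*W) (K(l, W) = (W + l)/((2*W)) = (W + l)*(1/(2*W)) = (W + l)/(2*W))
-P(r, 24)/K(-25, 230)/96641 = -(4 - 23*24²)/(((½)*(230 - 25)/230))/96641 = -(4 - 23*576)/(((½)*(1/230)*205))/96641 = -(4 - 13248)/(41/92)/96641 = -(-13244*92/41)/96641 = -(-1218448)/(41*96641) = -1*(-1218448/3962281) = 1218448/3962281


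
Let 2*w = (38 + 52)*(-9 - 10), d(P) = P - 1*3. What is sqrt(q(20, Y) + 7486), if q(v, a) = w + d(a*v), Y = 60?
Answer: 2*sqrt(1957) ≈ 88.476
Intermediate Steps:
d(P) = -3 + P (d(P) = P - 3 = -3 + P)
w = -855 (w = ((38 + 52)*(-9 - 10))/2 = (90*(-19))/2 = (1/2)*(-1710) = -855)
q(v, a) = -858 + a*v (q(v, a) = -855 + (-3 + a*v) = -858 + a*v)
sqrt(q(20, Y) + 7486) = sqrt((-858 + 60*20) + 7486) = sqrt((-858 + 1200) + 7486) = sqrt(342 + 7486) = sqrt(7828) = 2*sqrt(1957)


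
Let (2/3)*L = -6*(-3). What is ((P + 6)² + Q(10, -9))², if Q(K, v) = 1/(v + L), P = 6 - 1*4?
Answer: 1329409/324 ≈ 4103.1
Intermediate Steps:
P = 2 (P = 6 - 4 = 2)
L = 27 (L = 3*(-6*(-3))/2 = (3/2)*18 = 27)
Q(K, v) = 1/(27 + v) (Q(K, v) = 1/(v + 27) = 1/(27 + v))
((P + 6)² + Q(10, -9))² = ((2 + 6)² + 1/(27 - 9))² = (8² + 1/18)² = (64 + 1/18)² = (1153/18)² = 1329409/324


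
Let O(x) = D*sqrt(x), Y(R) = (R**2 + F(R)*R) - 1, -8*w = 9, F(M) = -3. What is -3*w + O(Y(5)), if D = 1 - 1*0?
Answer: 51/8 ≈ 6.3750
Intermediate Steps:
w = -9/8 (w = -1/8*9 = -9/8 ≈ -1.1250)
D = 1 (D = 1 + 0 = 1)
Y(R) = -1 + R**2 - 3*R (Y(R) = (R**2 - 3*R) - 1 = -1 + R**2 - 3*R)
O(x) = sqrt(x) (O(x) = 1*sqrt(x) = sqrt(x))
-3*w + O(Y(5)) = -3*(-9/8) + sqrt(-1 + 5**2 - 3*5) = 27/8 + sqrt(-1 + 25 - 15) = 27/8 + sqrt(9) = 27/8 + 3 = 51/8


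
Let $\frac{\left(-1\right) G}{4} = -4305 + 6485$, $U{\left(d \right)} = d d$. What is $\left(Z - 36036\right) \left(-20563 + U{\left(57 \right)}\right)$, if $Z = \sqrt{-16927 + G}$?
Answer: $623927304 - 17314 i \sqrt{25647} \approx 6.2393 \cdot 10^{8} - 2.7728 \cdot 10^{6} i$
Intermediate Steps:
$U{\left(d \right)} = d^{2}$
$G = -8720$ ($G = - 4 \left(-4305 + 6485\right) = \left(-4\right) 2180 = -8720$)
$Z = i \sqrt{25647}$ ($Z = \sqrt{-16927 - 8720} = \sqrt{-25647} = i \sqrt{25647} \approx 160.15 i$)
$\left(Z - 36036\right) \left(-20563 + U{\left(57 \right)}\right) = \left(i \sqrt{25647} - 36036\right) \left(-20563 + 57^{2}\right) = \left(-36036 + i \sqrt{25647}\right) \left(-20563 + 3249\right) = \left(-36036 + i \sqrt{25647}\right) \left(-17314\right) = 623927304 - 17314 i \sqrt{25647}$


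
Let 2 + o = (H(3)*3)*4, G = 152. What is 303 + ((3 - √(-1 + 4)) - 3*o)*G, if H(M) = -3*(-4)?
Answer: -63993 - 152*√3 ≈ -64256.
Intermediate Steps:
H(M) = 12
o = 142 (o = -2 + (12*3)*4 = -2 + 36*4 = -2 + 144 = 142)
303 + ((3 - √(-1 + 4)) - 3*o)*G = 303 + ((3 - √(-1 + 4)) - 3*142)*152 = 303 + ((3 - √3) - 426)*152 = 303 + (-423 - √3)*152 = 303 + (-64296 - 152*√3) = -63993 - 152*√3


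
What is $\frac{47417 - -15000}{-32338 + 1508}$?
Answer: $- \frac{62417}{30830} \approx -2.0246$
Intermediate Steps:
$\frac{47417 - -15000}{-32338 + 1508} = \frac{47417 + 15000}{-30830} = 62417 \left(- \frac{1}{30830}\right) = - \frac{62417}{30830}$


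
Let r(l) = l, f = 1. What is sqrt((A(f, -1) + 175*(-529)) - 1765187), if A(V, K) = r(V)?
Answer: I*sqrt(1857761) ≈ 1363.0*I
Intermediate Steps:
A(V, K) = V
sqrt((A(f, -1) + 175*(-529)) - 1765187) = sqrt((1 + 175*(-529)) - 1765187) = sqrt((1 - 92575) - 1765187) = sqrt(-92574 - 1765187) = sqrt(-1857761) = I*sqrt(1857761)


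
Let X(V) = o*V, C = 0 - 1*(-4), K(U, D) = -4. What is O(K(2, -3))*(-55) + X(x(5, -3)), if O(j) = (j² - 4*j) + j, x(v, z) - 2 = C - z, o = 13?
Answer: -1423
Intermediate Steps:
C = 4 (C = 0 + 4 = 4)
x(v, z) = 6 - z (x(v, z) = 2 + (4 - z) = 6 - z)
O(j) = j² - 3*j
X(V) = 13*V
O(K(2, -3))*(-55) + X(x(5, -3)) = -4*(-3 - 4)*(-55) + 13*(6 - 1*(-3)) = -4*(-7)*(-55) + 13*(6 + 3) = 28*(-55) + 13*9 = -1540 + 117 = -1423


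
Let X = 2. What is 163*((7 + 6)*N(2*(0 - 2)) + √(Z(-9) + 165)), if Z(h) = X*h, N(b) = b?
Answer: -8476 + 1141*√3 ≈ -6499.7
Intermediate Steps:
Z(h) = 2*h
163*((7 + 6)*N(2*(0 - 2)) + √(Z(-9) + 165)) = 163*((7 + 6)*(2*(0 - 2)) + √(2*(-9) + 165)) = 163*(13*(2*(-2)) + √(-18 + 165)) = 163*(13*(-4) + √147) = 163*(-52 + 7*√3) = -8476 + 1141*√3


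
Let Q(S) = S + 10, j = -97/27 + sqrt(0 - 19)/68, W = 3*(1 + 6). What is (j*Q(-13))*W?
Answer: 679/3 - 63*I*sqrt(19)/68 ≈ 226.33 - 4.0384*I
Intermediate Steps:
W = 21 (W = 3*7 = 21)
j = -97/27 + I*sqrt(19)/68 (j = -97*1/27 + sqrt(-19)*(1/68) = -97/27 + (I*sqrt(19))*(1/68) = -97/27 + I*sqrt(19)/68 ≈ -3.5926 + 0.064101*I)
Q(S) = 10 + S
(j*Q(-13))*W = ((-97/27 + I*sqrt(19)/68)*(10 - 13))*21 = ((-97/27 + I*sqrt(19)/68)*(-3))*21 = (97/9 - 3*I*sqrt(19)/68)*21 = 679/3 - 63*I*sqrt(19)/68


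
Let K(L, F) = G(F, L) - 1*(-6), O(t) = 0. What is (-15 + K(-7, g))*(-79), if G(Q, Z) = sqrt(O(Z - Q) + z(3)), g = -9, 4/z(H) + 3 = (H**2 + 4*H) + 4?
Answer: 711 - 79*sqrt(22)/11 ≈ 677.31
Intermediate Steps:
z(H) = 4/(1 + H**2 + 4*H) (z(H) = 4/(-3 + ((H**2 + 4*H) + 4)) = 4/(-3 + (4 + H**2 + 4*H)) = 4/(1 + H**2 + 4*H))
G(Q, Z) = sqrt(22)/11 (G(Q, Z) = sqrt(0 + 4/(1 + 3**2 + 4*3)) = sqrt(0 + 4/(1 + 9 + 12)) = sqrt(0 + 4/22) = sqrt(0 + 4*(1/22)) = sqrt(0 + 2/11) = sqrt(2/11) = sqrt(22)/11)
K(L, F) = 6 + sqrt(22)/11 (K(L, F) = sqrt(22)/11 - 1*(-6) = sqrt(22)/11 + 6 = 6 + sqrt(22)/11)
(-15 + K(-7, g))*(-79) = (-15 + (6 + sqrt(22)/11))*(-79) = (-9 + sqrt(22)/11)*(-79) = 711 - 79*sqrt(22)/11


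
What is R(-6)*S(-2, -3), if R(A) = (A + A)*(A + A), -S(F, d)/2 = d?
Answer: 864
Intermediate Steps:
S(F, d) = -2*d
R(A) = 4*A**2 (R(A) = (2*A)*(2*A) = 4*A**2)
R(-6)*S(-2, -3) = (4*(-6)**2)*(-2*(-3)) = (4*36)*6 = 144*6 = 864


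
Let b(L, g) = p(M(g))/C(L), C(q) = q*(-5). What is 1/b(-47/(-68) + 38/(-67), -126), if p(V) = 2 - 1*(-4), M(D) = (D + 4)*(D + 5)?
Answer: -2825/27336 ≈ -0.10334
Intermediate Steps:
M(D) = (4 + D)*(5 + D)
p(V) = 6 (p(V) = 2 + 4 = 6)
C(q) = -5*q
b(L, g) = -6/(5*L) (b(L, g) = 6/((-5*L)) = 6*(-1/(5*L)) = -6/(5*L))
1/b(-47/(-68) + 38/(-67), -126) = 1/(-6/(5*(-47/(-68) + 38/(-67)))) = 1/(-6/(5*(-47*(-1/68) + 38*(-1/67)))) = 1/(-6/(5*(47/68 - 38/67))) = 1/(-6/(5*565/4556)) = 1/(-6/5*4556/565) = 1/(-27336/2825) = -2825/27336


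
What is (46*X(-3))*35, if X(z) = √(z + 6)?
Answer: 1610*√3 ≈ 2788.6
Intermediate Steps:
X(z) = √(6 + z)
(46*X(-3))*35 = (46*√(6 - 3))*35 = (46*√3)*35 = 1610*√3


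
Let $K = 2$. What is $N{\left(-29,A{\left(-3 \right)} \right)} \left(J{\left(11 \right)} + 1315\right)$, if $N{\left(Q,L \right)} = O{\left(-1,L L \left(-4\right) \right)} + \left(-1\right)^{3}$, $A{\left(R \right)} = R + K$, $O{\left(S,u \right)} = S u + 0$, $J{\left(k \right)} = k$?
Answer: $3978$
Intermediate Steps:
$O{\left(S,u \right)} = S u$
$A{\left(R \right)} = 2 + R$ ($A{\left(R \right)} = R + 2 = 2 + R$)
$N{\left(Q,L \right)} = -1 + 4 L^{2}$ ($N{\left(Q,L \right)} = - L L \left(-4\right) + \left(-1\right)^{3} = - L^{2} \left(-4\right) - 1 = - \left(-4\right) L^{2} - 1 = 4 L^{2} - 1 = -1 + 4 L^{2}$)
$N{\left(-29,A{\left(-3 \right)} \right)} \left(J{\left(11 \right)} + 1315\right) = \left(-1 + 4 \left(2 - 3\right)^{2}\right) \left(11 + 1315\right) = \left(-1 + 4 \left(-1\right)^{2}\right) 1326 = \left(-1 + 4 \cdot 1\right) 1326 = \left(-1 + 4\right) 1326 = 3 \cdot 1326 = 3978$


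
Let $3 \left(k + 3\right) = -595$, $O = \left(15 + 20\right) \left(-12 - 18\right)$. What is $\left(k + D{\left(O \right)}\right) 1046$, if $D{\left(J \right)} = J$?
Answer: $- \frac{3926684}{3} \approx -1.3089 \cdot 10^{6}$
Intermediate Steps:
$O = -1050$ ($O = 35 \left(-30\right) = -1050$)
$k = - \frac{604}{3}$ ($k = -3 + \frac{1}{3} \left(-595\right) = -3 - \frac{595}{3} = - \frac{604}{3} \approx -201.33$)
$\left(k + D{\left(O \right)}\right) 1046 = \left(- \frac{604}{3} - 1050\right) 1046 = \left(- \frac{3754}{3}\right) 1046 = - \frac{3926684}{3}$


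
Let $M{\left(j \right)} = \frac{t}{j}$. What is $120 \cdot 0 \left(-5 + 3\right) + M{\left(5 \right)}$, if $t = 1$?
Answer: $\frac{1}{5} \approx 0.2$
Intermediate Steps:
$M{\left(j \right)} = \frac{1}{j}$ ($M{\left(j \right)} = 1 \frac{1}{j} = \frac{1}{j}$)
$120 \cdot 0 \left(-5 + 3\right) + M{\left(5 \right)} = 120 \cdot 0 \left(-5 + 3\right) + \frac{1}{5} = 120 \cdot 0 \left(-2\right) + \frac{1}{5} = 120 \cdot 0 + \frac{1}{5} = 0 + \frac{1}{5} = \frac{1}{5}$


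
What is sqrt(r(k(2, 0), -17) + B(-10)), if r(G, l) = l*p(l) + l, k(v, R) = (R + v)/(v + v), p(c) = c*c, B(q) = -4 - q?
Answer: 2*I*sqrt(1231) ≈ 70.171*I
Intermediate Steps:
p(c) = c**2
k(v, R) = (R + v)/(2*v) (k(v, R) = (R + v)/((2*v)) = (R + v)*(1/(2*v)) = (R + v)/(2*v))
r(G, l) = l + l**3 (r(G, l) = l*l**2 + l = l**3 + l = l + l**3)
sqrt(r(k(2, 0), -17) + B(-10)) = sqrt((-17 + (-17)**3) + (-4 - 1*(-10))) = sqrt((-17 - 4913) + (-4 + 10)) = sqrt(-4930 + 6) = sqrt(-4924) = 2*I*sqrt(1231)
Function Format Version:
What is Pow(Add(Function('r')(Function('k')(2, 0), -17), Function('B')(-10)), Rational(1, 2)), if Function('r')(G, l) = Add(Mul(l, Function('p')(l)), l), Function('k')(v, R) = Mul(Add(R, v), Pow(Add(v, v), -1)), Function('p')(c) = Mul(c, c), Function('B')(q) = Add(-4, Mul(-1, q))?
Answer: Mul(2, I, Pow(1231, Rational(1, 2))) ≈ Mul(70.171, I)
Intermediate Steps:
Function('p')(c) = Pow(c, 2)
Function('k')(v, R) = Mul(Rational(1, 2), Pow(v, -1), Add(R, v)) (Function('k')(v, R) = Mul(Add(R, v), Pow(Mul(2, v), -1)) = Mul(Add(R, v), Mul(Rational(1, 2), Pow(v, -1))) = Mul(Rational(1, 2), Pow(v, -1), Add(R, v)))
Function('r')(G, l) = Add(l, Pow(l, 3)) (Function('r')(G, l) = Add(Mul(l, Pow(l, 2)), l) = Add(Pow(l, 3), l) = Add(l, Pow(l, 3)))
Pow(Add(Function('r')(Function('k')(2, 0), -17), Function('B')(-10)), Rational(1, 2)) = Pow(Add(Add(-17, Pow(-17, 3)), Add(-4, Mul(-1, -10))), Rational(1, 2)) = Pow(Add(Add(-17, -4913), Add(-4, 10)), Rational(1, 2)) = Pow(Add(-4930, 6), Rational(1, 2)) = Pow(-4924, Rational(1, 2)) = Mul(2, I, Pow(1231, Rational(1, 2)))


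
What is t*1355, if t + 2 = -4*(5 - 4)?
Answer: -8130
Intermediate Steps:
t = -6 (t = -2 - 4*(5 - 4) = -2 - 4*1 = -2 - 4 = -6)
t*1355 = -6*1355 = -8130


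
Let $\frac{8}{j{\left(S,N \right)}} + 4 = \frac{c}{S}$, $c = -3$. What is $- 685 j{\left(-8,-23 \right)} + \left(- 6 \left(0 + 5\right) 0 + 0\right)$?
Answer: $\frac{43840}{29} \approx 1511.7$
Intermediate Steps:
$j{\left(S,N \right)} = \frac{8}{-4 - \frac{3}{S}}$
$- 685 j{\left(-8,-23 \right)} + \left(- 6 \left(0 + 5\right) 0 + 0\right) = - 685 \left(\left(-8\right) \left(-8\right) \frac{1}{3 + 4 \left(-8\right)}\right) + \left(- 6 \left(0 + 5\right) 0 + 0\right) = - 685 \left(\left(-8\right) \left(-8\right) \frac{1}{3 - 32}\right) + \left(- 6 \cdot 5 \cdot 0 + 0\right) = - 685 \left(\left(-8\right) \left(-8\right) \frac{1}{-29}\right) + \left(\left(-6\right) 0 + 0\right) = - 685 \left(\left(-8\right) \left(-8\right) \left(- \frac{1}{29}\right)\right) + \left(0 + 0\right) = \left(-685\right) \left(- \frac{64}{29}\right) + 0 = \frac{43840}{29} + 0 = \frac{43840}{29}$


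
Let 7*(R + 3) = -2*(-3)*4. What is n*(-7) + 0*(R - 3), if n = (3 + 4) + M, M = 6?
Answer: -91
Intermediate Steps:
R = 3/7 (R = -3 + (-2*(-3)*4)/7 = -3 + (6*4)/7 = -3 + (⅐)*24 = -3 + 24/7 = 3/7 ≈ 0.42857)
n = 13 (n = (3 + 4) + 6 = 7 + 6 = 13)
n*(-7) + 0*(R - 3) = 13*(-7) + 0*(3/7 - 3) = -91 + 0*(-18/7) = -91 + 0 = -91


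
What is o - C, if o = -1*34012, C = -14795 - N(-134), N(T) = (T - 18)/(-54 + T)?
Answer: -903161/47 ≈ -19216.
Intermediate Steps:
N(T) = (-18 + T)/(-54 + T)
C = -695403/47 (C = -14795 - (-18 - 134)/(-54 - 134) = -14795 - (-152)/(-188) = -14795 - (-1)*(-152)/188 = -14795 - 1*38/47 = -14795 - 38/47 = -695403/47 ≈ -14796.)
o = -34012
o - C = -34012 - 1*(-695403/47) = -34012 + 695403/47 = -903161/47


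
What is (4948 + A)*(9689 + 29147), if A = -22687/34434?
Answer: 3307987274410/17217 ≈ 1.9213e+8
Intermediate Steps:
A = -22687/34434 (A = -22687*1/34434 = -22687/34434 ≈ -0.65885)
(4948 + A)*(9689 + 29147) = (4948 - 22687/34434)*(9689 + 29147) = (170356745/34434)*38836 = 3307987274410/17217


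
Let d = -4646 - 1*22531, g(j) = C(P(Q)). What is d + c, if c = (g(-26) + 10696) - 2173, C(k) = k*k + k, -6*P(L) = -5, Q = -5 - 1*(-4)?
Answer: -671489/36 ≈ -18652.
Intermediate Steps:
Q = -1 (Q = -5 + 4 = -1)
P(L) = 5/6 (P(L) = -1/6*(-5) = 5/6)
C(k) = k + k**2 (C(k) = k**2 + k = k + k**2)
g(j) = 55/36 (g(j) = 5*(1 + 5/6)/6 = (5/6)*(11/6) = 55/36)
c = 306883/36 (c = (55/36 + 10696) - 2173 = 385111/36 - 2173 = 306883/36 ≈ 8524.5)
d = -27177 (d = -4646 - 22531 = -27177)
d + c = -27177 + 306883/36 = -671489/36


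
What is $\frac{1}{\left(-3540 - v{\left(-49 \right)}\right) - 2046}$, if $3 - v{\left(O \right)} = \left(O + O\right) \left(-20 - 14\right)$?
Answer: $- \frac{1}{2257} \approx -0.00044307$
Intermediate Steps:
$v{\left(O \right)} = 3 + 68 O$ ($v{\left(O \right)} = 3 - \left(O + O\right) \left(-20 - 14\right) = 3 - 2 O \left(-34\right) = 3 - - 68 O = 3 + 68 O$)
$\frac{1}{\left(-3540 - v{\left(-49 \right)}\right) - 2046} = \frac{1}{\left(-3540 - \left(3 + 68 \left(-49\right)\right)\right) - 2046} = \frac{1}{\left(-3540 - \left(3 - 3332\right)\right) - 2046} = \frac{1}{\left(-3540 - -3329\right) - 2046} = \frac{1}{\left(-3540 + 3329\right) - 2046} = \frac{1}{-211 - 2046} = \frac{1}{-2257} = - \frac{1}{2257}$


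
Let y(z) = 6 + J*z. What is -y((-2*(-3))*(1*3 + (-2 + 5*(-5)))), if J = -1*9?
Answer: -1302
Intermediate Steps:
J = -9
y(z) = 6 - 9*z
-y((-2*(-3))*(1*3 + (-2 + 5*(-5)))) = -(6 - 9*(-2*(-3))*(1*3 + (-2 + 5*(-5)))) = -(6 - 54*(3 + (-2 - 25))) = -(6 - 54*(3 - 27)) = -(6 - 54*(-24)) = -(6 - 9*(-144)) = -(6 + 1296) = -1*1302 = -1302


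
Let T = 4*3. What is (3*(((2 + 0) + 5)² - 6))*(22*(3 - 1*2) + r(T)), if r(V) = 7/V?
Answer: 11653/4 ≈ 2913.3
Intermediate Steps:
T = 12
(3*(((2 + 0) + 5)² - 6))*(22*(3 - 1*2) + r(T)) = (3*(((2 + 0) + 5)² - 6))*(22*(3 - 1*2) + 7/12) = (3*((2 + 5)² - 6))*(22*(3 - 2) + 7*(1/12)) = (3*(7² - 6))*(22*1 + 7/12) = (3*(49 - 6))*(22 + 7/12) = (3*43)*(271/12) = 129*(271/12) = 11653/4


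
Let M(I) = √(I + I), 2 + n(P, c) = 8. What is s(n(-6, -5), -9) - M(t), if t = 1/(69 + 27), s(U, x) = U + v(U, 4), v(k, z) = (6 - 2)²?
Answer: 22 - √3/12 ≈ 21.856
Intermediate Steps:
v(k, z) = 16 (v(k, z) = 4² = 16)
n(P, c) = 6 (n(P, c) = -2 + 8 = 6)
s(U, x) = 16 + U (s(U, x) = U + 16 = 16 + U)
t = 1/96 ≈ 0.010417
M(I) = √2*√I (M(I) = √(2*I) = √2*√I)
s(n(-6, -5), -9) - M(t) = (16 + 6) - √2*√(1/96) = 22 - √2*√6/24 = 22 - √3/12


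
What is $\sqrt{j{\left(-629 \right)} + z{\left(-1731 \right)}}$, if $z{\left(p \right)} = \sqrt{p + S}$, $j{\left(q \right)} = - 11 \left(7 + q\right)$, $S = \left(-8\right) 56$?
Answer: $\sqrt{6842 + i \sqrt{2179}} \approx 82.717 + 0.2822 i$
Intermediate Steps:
$S = -448$
$j{\left(q \right)} = -77 - 11 q$
$z{\left(p \right)} = \sqrt{-448 + p}$ ($z{\left(p \right)} = \sqrt{p - 448} = \sqrt{-448 + p}$)
$\sqrt{j{\left(-629 \right)} + z{\left(-1731 \right)}} = \sqrt{\left(-77 - -6919\right) + \sqrt{-448 - 1731}} = \sqrt{\left(-77 + 6919\right) + \sqrt{-2179}} = \sqrt{6842 + i \sqrt{2179}}$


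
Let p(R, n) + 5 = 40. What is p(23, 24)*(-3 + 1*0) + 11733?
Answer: 11628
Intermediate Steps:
p(R, n) = 35 (p(R, n) = -5 + 40 = 35)
p(23, 24)*(-3 + 1*0) + 11733 = 35*(-3 + 1*0) + 11733 = 35*(-3 + 0) + 11733 = 35*(-3) + 11733 = -105 + 11733 = 11628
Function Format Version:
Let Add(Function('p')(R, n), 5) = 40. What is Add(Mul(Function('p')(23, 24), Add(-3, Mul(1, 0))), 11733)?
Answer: 11628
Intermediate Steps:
Function('p')(R, n) = 35 (Function('p')(R, n) = Add(-5, 40) = 35)
Add(Mul(Function('p')(23, 24), Add(-3, Mul(1, 0))), 11733) = Add(Mul(35, Add(-3, Mul(1, 0))), 11733) = Add(Mul(35, Add(-3, 0)), 11733) = Add(Mul(35, -3), 11733) = Add(-105, 11733) = 11628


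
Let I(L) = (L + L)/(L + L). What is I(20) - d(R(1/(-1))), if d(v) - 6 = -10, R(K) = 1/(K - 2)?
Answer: 5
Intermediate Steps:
R(K) = 1/(-2 + K)
I(L) = 1 (I(L) = (2*L)/((2*L)) = (2*L)*(1/(2*L)) = 1)
d(v) = -4 (d(v) = 6 - 10 = -4)
I(20) - d(R(1/(-1))) = 1 - 1*(-4) = 1 + 4 = 5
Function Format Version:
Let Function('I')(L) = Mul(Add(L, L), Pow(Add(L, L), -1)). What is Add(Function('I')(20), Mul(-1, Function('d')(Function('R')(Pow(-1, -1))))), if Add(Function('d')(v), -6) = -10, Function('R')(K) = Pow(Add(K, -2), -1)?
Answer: 5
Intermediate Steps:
Function('R')(K) = Pow(Add(-2, K), -1)
Function('I')(L) = 1 (Function('I')(L) = Mul(Mul(2, L), Pow(Mul(2, L), -1)) = Mul(Mul(2, L), Mul(Rational(1, 2), Pow(L, -1))) = 1)
Function('d')(v) = -4 (Function('d')(v) = Add(6, -10) = -4)
Add(Function('I')(20), Mul(-1, Function('d')(Function('R')(Pow(-1, -1))))) = Add(1, Mul(-1, -4)) = Add(1, 4) = 5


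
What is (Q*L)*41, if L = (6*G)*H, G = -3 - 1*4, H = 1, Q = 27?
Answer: -46494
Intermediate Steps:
G = -7 (G = -3 - 4 = -7)
L = -42 (L = (6*(-7))*1 = -42*1 = -42)
(Q*L)*41 = (27*(-42))*41 = -1134*41 = -46494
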